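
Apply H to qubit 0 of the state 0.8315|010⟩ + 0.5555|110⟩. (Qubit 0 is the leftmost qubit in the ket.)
0.9808|010⟩ + 0.1952|110⟩

H on qubit 0 mixes each pair of kets that differ only in qubit 0: amplitudes (a, b) of (|…0…⟩, |…1…⟩) become ((a + b)/√2, (a − b)/√2). Kets absent from the input have amplitude 0.
(|010⟩, |110⟩): (a, b) = (0.8315, 0.5555) → (0.9808, 0.1952)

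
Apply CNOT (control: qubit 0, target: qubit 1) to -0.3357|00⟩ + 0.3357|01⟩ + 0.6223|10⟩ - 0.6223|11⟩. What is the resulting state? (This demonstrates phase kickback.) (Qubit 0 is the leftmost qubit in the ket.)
-0.3357|00⟩ + 0.3357|01⟩ - 0.6223|10⟩ + 0.6223|11⟩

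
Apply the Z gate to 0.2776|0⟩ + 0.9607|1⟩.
0.2776|0⟩ - 0.9607|1⟩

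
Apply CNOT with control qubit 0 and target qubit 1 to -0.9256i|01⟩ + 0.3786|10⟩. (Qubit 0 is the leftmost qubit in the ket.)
-0.9256i|01⟩ + 0.3786|11⟩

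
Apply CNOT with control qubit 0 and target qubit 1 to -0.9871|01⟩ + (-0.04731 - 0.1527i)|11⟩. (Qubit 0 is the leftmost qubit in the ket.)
-0.9871|01⟩ + (-0.04731 - 0.1527i)|10⟩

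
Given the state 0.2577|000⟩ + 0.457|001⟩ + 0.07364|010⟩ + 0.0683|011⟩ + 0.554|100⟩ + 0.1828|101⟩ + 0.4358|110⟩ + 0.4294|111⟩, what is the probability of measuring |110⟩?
0.1899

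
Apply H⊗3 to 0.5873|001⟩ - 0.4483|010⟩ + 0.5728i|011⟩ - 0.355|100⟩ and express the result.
(-0.07637 + 0.2025i)|000⟩ + (-0.4917 - 0.2025i)|001⟩ + (0.2406 - 0.2025i)|010⟩ + (-0.1747 + 0.2025i)|011⟩ + (0.1747 + 0.2025i)|100⟩ + (-0.2406 - 0.2025i)|101⟩ + (0.4917 - 0.2025i)|110⟩ + (0.07637 + 0.2025i)|111⟩

H⊗3 gives amp(|y⟩) = (1/2√2) Σ_x (−1)^(x·y) amp(|x⟩), where x·y is the number of positions in which both x and y have a 1.
|000⟩: (0.5873 - 0.4483 + 0.5728i - 0.355)/(2√2) = (-0.07637 + 0.2025i)
|001⟩: (-0.5873 - 0.4483 - 0.5728i - 0.355)/(2√2) = (-0.4917 - 0.2025i)
|010⟩: (0.5873 + 0.4483 - 0.5728i - 0.355)/(2√2) = (0.2406 - 0.2025i)
|011⟩: (-0.5873 + 0.4483 + 0.5728i - 0.355)/(2√2) = (-0.1747 + 0.2025i)
|100⟩: (0.5873 - 0.4483 + 0.5728i + 0.355)/(2√2) = (0.1747 + 0.2025i)
|101⟩: (-0.5873 - 0.4483 - 0.5728i + 0.355)/(2√2) = (-0.2406 - 0.2025i)
|110⟩: (0.5873 + 0.4483 - 0.5728i + 0.355)/(2√2) = (0.4917 - 0.2025i)
|111⟩: (-0.5873 + 0.4483 + 0.5728i + 0.355)/(2√2) = (0.07637 + 0.2025i)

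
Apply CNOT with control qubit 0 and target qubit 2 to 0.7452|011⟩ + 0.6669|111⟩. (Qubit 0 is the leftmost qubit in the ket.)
0.7452|011⟩ + 0.6669|110⟩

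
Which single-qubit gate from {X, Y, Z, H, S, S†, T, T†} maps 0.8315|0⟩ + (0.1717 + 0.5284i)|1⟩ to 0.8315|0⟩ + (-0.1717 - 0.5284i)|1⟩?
Z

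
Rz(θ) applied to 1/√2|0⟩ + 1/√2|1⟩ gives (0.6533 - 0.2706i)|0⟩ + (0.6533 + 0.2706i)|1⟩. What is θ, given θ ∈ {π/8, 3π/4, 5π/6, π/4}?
π/4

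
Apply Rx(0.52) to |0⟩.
0.9664|0⟩ - 0.2571i|1⟩

Rx(0.52) = [[cos(θ/2), −i·sin(θ/2)], [−i·sin(θ/2), cos(θ/2)]]; θ = 0.52, cos(θ/2) ≈ 0.96639, sin(θ/2) ≈ 0.257081.
With a = amp(|0⟩) = 1 and b = amp(|1⟩) = 0:
new amp(|0⟩) = (0.96639)·a + (-0.257081i)·b = 0.9664
new amp(|1⟩) = (-0.257081i)·a + (0.96639)·b = -0.2571i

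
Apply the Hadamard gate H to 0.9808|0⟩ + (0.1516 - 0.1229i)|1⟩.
(0.8007 - 0.0869i)|0⟩ + (0.5863 + 0.0869i)|1⟩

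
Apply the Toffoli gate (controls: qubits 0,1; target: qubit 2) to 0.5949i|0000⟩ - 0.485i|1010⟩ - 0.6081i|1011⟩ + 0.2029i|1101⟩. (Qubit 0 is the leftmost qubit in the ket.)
0.5949i|0000⟩ - 0.485i|1010⟩ - 0.6081i|1011⟩ + 0.2029i|1111⟩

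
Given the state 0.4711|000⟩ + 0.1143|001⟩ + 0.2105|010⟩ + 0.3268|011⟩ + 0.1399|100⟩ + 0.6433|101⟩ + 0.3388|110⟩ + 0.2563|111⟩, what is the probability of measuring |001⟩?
0.01306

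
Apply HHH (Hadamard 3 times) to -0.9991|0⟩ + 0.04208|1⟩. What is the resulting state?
-0.6767|0⟩ - 0.7362|1⟩

H² = I, so H^3 = H: a single Hadamard. With (a, b) = (-0.9991, 0.04208), H gives ((a + b)/√2, (a − b)/√2) = (-0.6767, -0.7362).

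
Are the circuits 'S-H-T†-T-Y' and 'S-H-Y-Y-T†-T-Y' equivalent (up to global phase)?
Yes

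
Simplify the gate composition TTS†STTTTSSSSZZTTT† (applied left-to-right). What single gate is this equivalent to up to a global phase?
T†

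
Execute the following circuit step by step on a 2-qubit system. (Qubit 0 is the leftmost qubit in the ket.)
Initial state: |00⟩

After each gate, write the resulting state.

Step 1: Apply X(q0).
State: |10⟩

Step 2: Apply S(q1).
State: |10⟩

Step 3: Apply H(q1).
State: 1/√2|10⟩ + 1/√2|11⟩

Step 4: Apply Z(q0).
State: -1/√2|10⟩ - 1/√2|11⟩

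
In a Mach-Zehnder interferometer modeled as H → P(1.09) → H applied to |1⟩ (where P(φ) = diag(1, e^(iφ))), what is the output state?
(0.2688 - 0.4433i)|0⟩ + (0.7312 + 0.4433i)|1⟩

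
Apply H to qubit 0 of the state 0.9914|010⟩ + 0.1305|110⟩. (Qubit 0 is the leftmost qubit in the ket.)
0.7933|010⟩ + 0.6087|110⟩

H on qubit 0 mixes each pair of kets that differ only in qubit 0: amplitudes (a, b) of (|…0…⟩, |…1…⟩) become ((a + b)/√2, (a − b)/√2). Kets absent from the input have amplitude 0.
(|010⟩, |110⟩): (a, b) = (0.9914, 0.1305) → (0.7933, 0.6087)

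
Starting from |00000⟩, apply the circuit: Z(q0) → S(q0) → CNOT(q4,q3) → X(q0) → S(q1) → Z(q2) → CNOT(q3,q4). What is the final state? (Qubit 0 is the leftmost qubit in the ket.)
|10000⟩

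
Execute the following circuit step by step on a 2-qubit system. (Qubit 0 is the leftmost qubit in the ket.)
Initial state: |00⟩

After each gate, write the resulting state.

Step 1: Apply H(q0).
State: 1/√2|00⟩ + 1/√2|10⟩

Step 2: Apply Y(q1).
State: (1/√2)i|01⟩ + (1/√2)i|11⟩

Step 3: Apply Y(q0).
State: 1/√2|01⟩ - 1/√2|11⟩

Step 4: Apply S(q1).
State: (1/√2)i|01⟩ - (1/√2)i|11⟩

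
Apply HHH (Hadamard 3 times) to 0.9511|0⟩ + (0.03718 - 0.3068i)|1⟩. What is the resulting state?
(0.6988 - 0.2169i)|0⟩ + (0.6462 + 0.2169i)|1⟩

H² = I, so H^3 = H: a single Hadamard. With (a, b) = (0.9511, (0.03718 - 0.3068i)), H gives ((a + b)/√2, (a − b)/√2) = ((0.6988 - 0.2169i), (0.6462 + 0.2169i)).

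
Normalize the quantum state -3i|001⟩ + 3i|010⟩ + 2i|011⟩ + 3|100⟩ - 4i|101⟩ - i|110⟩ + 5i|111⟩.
-0.3511i|001⟩ + 0.3511i|010⟩ + 0.2341i|011⟩ + 0.3511|100⟩ - 0.4682i|101⟩ - 0.117i|110⟩ + 0.5852i|111⟩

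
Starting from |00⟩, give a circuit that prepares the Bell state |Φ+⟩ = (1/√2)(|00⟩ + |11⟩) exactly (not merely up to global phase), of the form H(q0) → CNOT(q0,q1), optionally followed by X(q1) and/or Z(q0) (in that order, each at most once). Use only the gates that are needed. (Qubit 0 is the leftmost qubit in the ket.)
H(q0) → CNOT(q0,q1)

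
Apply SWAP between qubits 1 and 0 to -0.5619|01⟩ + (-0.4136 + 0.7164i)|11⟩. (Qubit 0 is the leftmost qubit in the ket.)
-0.5619|10⟩ + (-0.4136 + 0.7164i)|11⟩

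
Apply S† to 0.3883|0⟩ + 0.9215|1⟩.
0.3883|0⟩ - 0.9215i|1⟩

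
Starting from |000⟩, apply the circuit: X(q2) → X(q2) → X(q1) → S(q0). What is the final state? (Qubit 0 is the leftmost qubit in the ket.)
|010⟩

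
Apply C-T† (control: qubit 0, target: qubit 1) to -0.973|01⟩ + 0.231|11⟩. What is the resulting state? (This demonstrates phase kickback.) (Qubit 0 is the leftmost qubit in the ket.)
-0.973|01⟩ + (0.1633 - 0.1633i)|11⟩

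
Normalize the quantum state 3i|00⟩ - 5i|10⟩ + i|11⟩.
0.5071i|00⟩ - 0.8452i|10⟩ + 0.169i|11⟩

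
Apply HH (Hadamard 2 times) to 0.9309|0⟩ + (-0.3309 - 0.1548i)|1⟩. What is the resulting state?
0.9309|0⟩ + (-0.3309 - 0.1548i)|1⟩

H² = I, so an even number of Hadamards cancels: H^2 = I and the state is unchanged.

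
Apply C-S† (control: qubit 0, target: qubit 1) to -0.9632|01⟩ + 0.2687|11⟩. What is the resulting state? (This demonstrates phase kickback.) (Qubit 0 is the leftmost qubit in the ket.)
-0.9632|01⟩ - 0.2687i|11⟩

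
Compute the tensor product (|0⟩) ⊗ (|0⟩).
|00⟩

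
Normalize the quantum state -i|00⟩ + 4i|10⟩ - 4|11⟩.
-0.1741i|00⟩ + 0.6963i|10⟩ - 0.6963|11⟩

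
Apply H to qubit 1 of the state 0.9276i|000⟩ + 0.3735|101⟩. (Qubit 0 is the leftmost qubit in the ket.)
0.6559i|000⟩ + 0.6559i|010⟩ + 0.2641|101⟩ + 0.2641|111⟩

H on qubit 1 mixes each pair of kets that differ only in qubit 1: amplitudes (a, b) of (|…0…⟩, |…1…⟩) become ((a + b)/√2, (a − b)/√2). Kets absent from the input have amplitude 0.
(|000⟩, |010⟩): (a, b) = (0.9276i, 0) → (0.6559i, 0.6559i)
(|101⟩, |111⟩): (a, b) = (0.3735, 0) → (0.2641, 0.2641)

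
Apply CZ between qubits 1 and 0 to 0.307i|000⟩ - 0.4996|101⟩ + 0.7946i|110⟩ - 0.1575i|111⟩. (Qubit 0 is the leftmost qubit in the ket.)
0.307i|000⟩ - 0.4996|101⟩ - 0.7946i|110⟩ + 0.1575i|111⟩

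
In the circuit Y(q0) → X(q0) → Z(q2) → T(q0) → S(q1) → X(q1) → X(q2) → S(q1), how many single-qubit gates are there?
8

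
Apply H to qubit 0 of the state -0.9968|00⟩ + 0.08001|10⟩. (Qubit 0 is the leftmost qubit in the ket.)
-0.6483|00⟩ - 0.7614|10⟩

H on qubit 0 mixes each pair of kets that differ only in qubit 0: amplitudes (a, b) of (|…0…⟩, |…1…⟩) become ((a + b)/√2, (a − b)/√2). Kets absent from the input have amplitude 0.
(|00⟩, |10⟩): (a, b) = (-0.9968, 0.08001) → (-0.6483, -0.7614)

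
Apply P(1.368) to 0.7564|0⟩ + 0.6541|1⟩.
0.7564|0⟩ + (0.1317 + 0.6407i)|1⟩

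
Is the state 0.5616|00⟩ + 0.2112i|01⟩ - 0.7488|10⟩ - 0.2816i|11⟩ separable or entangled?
Separable

Writing the state as a|00⟩ + b|01⟩ + c|10⟩ + d|11⟩, it is a product state iff ad − bc = 0.
Here (a, b, c, d) = (0.5616, 0.2112i, -0.7488, -0.2816i): ad − bc = (0.5616)(-0.2816i) − (0.2112i)(-0.7488) = 0, so the state is separable.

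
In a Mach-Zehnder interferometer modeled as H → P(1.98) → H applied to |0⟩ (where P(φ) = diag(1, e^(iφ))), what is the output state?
(0.3011 + 0.4587i)|0⟩ + (0.6989 - 0.4587i)|1⟩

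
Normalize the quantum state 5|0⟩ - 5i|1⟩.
1/√2|0⟩ - (1/√2)i|1⟩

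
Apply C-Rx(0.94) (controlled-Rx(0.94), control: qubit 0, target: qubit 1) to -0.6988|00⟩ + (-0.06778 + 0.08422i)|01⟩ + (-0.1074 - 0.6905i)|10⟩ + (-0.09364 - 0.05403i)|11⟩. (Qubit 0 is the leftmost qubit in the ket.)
-0.6988|00⟩ + (-0.06778 + 0.08422i)|01⟩ + (-0.1202 - 0.5732i)|10⟩ + (-0.3962 + 0.0004686i)|11⟩

C-Rx(0.94) leaves the control-|0⟩ kets |00⟩, |01⟩ unchanged and applies Rx(0.94) to qubit 1 on the control-|1⟩ pair (|10⟩, |11⟩).
Rx(0.94) = [[cos(θ/2), −i·sin(θ/2)], [−i·sin(θ/2), cos(θ/2)]]; θ = 0.94, cos(θ/2) ≈ 0.891568, sin(θ/2) ≈ 0.452886.
With a = amp(|10⟩) = (-0.1074 - 0.6905i) and b = amp(|11⟩) = (-0.09364 - 0.05403i):
new amp(|10⟩) = (0.891568)·a + (-0.452886i)·b = (-0.1202 - 0.5732i)
new amp(|11⟩) = (-0.452886i)·a + (0.891568)·b = (-0.3962 + 0.0004686i)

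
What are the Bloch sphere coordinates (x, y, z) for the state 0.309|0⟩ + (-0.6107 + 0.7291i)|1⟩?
(-0.3774, 0.4506, -0.8091)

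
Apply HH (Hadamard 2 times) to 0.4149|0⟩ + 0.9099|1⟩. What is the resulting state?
0.4149|0⟩ + 0.9099|1⟩

H² = I, so an even number of Hadamards cancels: H^2 = I and the state is unchanged.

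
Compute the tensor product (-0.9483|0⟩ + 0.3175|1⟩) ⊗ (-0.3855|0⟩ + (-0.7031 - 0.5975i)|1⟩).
0.3656|00⟩ + (0.6667 + 0.5666i)|01⟩ - 0.1224|10⟩ + (-0.2232 - 0.1897i)|11⟩

amp(|b₁b₂…⟩) = product of the factor amplitudes for bits b₁, b₂, …; only kets whose every factor amplitude is nonzero survive.
|00⟩: (-0.9483)(-0.3855) = 0.3656
|01⟩: (-0.9483)(-0.7031 - 0.5975i) = (0.6667 + 0.5666i)
|10⟩: (0.3175)(-0.3855) = -0.1224
|11⟩: (0.3175)(-0.7031 - 0.5975i) = (-0.2232 - 0.1897i)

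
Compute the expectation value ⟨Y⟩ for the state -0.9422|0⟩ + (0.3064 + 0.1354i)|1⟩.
-0.2551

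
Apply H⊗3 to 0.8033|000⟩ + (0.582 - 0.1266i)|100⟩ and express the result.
(0.4898 - 0.04476i)|000⟩ + (0.4898 - 0.04476i)|001⟩ + (0.4898 - 0.04476i)|010⟩ + (0.4898 - 0.04476i)|011⟩ + (0.07824 + 0.04476i)|100⟩ + (0.07824 + 0.04476i)|101⟩ + (0.07824 + 0.04476i)|110⟩ + (0.07824 + 0.04476i)|111⟩

H⊗3 gives amp(|y⟩) = (1/2√2) Σ_x (−1)^(x·y) amp(|x⟩), where x·y is the number of positions in which both x and y have a 1.
|000⟩: (0.8033 + (0.582 - 0.1266i))/(2√2) = (0.4898 - 0.04476i)
|001⟩: (0.8033 + (0.582 - 0.1266i))/(2√2) = (0.4898 - 0.04476i)
|010⟩: (0.8033 + (0.582 - 0.1266i))/(2√2) = (0.4898 - 0.04476i)
|011⟩: (0.8033 + (0.582 - 0.1266i))/(2√2) = (0.4898 - 0.04476i)
|100⟩: (0.8033 - (0.582 - 0.1266i))/(2√2) = (0.07824 + 0.04476i)
|101⟩: (0.8033 - (0.582 - 0.1266i))/(2√2) = (0.07824 + 0.04476i)
|110⟩: (0.8033 - (0.582 - 0.1266i))/(2√2) = (0.07824 + 0.04476i)
|111⟩: (0.8033 - (0.582 - 0.1266i))/(2√2) = (0.07824 + 0.04476i)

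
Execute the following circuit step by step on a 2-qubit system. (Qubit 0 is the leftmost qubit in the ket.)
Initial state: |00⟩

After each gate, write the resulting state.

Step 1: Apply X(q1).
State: |01⟩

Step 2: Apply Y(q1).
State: -i|00⟩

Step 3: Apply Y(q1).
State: |01⟩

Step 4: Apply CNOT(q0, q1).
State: |01⟩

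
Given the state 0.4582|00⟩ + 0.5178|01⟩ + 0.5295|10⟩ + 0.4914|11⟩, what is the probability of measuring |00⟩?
0.2099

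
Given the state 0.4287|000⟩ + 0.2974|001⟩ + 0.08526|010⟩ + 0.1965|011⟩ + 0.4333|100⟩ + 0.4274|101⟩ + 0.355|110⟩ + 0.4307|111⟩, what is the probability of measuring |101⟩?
0.1827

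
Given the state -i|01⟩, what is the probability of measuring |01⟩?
1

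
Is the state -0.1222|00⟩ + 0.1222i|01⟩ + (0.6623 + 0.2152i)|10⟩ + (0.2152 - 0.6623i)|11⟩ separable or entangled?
Separable

Writing the state as a|00⟩ + b|01⟩ + c|10⟩ + d|11⟩, it is a product state iff ad − bc = 0.
Here (a, b, c, d) = (-0.1222, 0.1222i, (0.6623 + 0.2152i), (0.2152 - 0.6623i)): ad − bc = (-0.1222)(0.2152 - 0.6623i) − (0.1222i)(0.6623 + 0.2152i) = 0, so the state is separable.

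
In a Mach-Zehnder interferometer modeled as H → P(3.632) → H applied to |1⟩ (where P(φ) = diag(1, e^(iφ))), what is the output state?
(0.9411 + 0.2355i)|0⟩ + (0.05893 - 0.2355i)|1⟩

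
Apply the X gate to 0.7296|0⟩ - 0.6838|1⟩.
-0.6838|0⟩ + 0.7296|1⟩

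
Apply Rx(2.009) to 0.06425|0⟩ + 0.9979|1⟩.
(0.03447 - 0.8421i)|0⟩ + (0.5354 - 0.05422i)|1⟩

Rx(2.009) = [[cos(θ/2), −i·sin(θ/2)], [−i·sin(θ/2), cos(θ/2)]]; θ = 2.009, cos(θ/2) ≈ 0.53651, sin(θ/2) ≈ 0.843894.
With a = amp(|0⟩) = 0.06425 and b = amp(|1⟩) = 0.9979:
new amp(|0⟩) = (0.53651)·a + (-0.843894i)·b = (0.03447 - 0.8421i)
new amp(|1⟩) = (-0.843894i)·a + (0.53651)·b = (0.5354 - 0.05422i)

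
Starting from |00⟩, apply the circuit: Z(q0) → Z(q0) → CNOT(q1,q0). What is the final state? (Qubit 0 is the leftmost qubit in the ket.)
|00⟩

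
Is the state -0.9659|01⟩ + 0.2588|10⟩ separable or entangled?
Entangled

Writing the state as a|00⟩ + b|01⟩ + c|10⟩ + d|11⟩, it is a product state iff ad − bc = 0.
Here (a, b, c, d) = (0, -0.9659, 0.2588, 0): ad − bc = (0)(0) − (-0.9659)(0.2588) = 0.25 ≠ 0, so the state is entangled.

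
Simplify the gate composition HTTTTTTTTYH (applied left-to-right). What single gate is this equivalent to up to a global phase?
Y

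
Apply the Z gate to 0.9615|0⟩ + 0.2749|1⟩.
0.9615|0⟩ - 0.2749|1⟩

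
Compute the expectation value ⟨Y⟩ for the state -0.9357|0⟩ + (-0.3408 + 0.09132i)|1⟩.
-0.1709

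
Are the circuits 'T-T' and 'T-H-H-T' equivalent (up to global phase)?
Yes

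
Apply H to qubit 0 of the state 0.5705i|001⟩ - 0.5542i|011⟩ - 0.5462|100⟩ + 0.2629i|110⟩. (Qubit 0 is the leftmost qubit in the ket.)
-0.3862|000⟩ + 0.4034i|001⟩ + 0.1859i|010⟩ - 0.3919i|011⟩ + 0.3862|100⟩ + 0.4034i|101⟩ - 0.1859i|110⟩ - 0.3919i|111⟩

H on qubit 0 mixes each pair of kets that differ only in qubit 0: amplitudes (a, b) of (|…0…⟩, |…1…⟩) become ((a + b)/√2, (a − b)/√2). Kets absent from the input have amplitude 0.
(|000⟩, |100⟩): (a, b) = (0, -0.5462) → (-0.3862, 0.3862)
(|001⟩, |101⟩): (a, b) = (0.5705i, 0) → (0.4034i, 0.4034i)
(|010⟩, |110⟩): (a, b) = (0, 0.2629i) → (0.1859i, -0.1859i)
(|011⟩, |111⟩): (a, b) = (-0.5542i, 0) → (-0.3919i, -0.3919i)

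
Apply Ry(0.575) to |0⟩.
0.959|0⟩ + 0.2836|1⟩

Ry(0.575) = [[cos(θ/2), −sin(θ/2)], [sin(θ/2), cos(θ/2)]]; θ = 0.575, cos(θ/2) ≈ 0.958956, sin(θ/2) ≈ 0.283556.
With a = amp(|0⟩) = 1 and b = amp(|1⟩) = 0:
new amp(|0⟩) = (0.958956)·a + (-0.283556)·b = 0.959
new amp(|1⟩) = (0.283556)·a + (0.958956)·b = 0.2836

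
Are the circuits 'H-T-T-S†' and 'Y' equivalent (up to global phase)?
No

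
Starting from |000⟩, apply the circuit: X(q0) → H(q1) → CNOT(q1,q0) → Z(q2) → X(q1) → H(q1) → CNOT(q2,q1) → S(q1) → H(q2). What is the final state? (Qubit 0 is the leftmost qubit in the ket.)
1/√8|000⟩ + 1/√8|001⟩ + (1/√8)i|010⟩ + (1/√8)i|011⟩ + 1/√8|100⟩ + 1/√8|101⟩ - (1/√8)i|110⟩ - (1/√8)i|111⟩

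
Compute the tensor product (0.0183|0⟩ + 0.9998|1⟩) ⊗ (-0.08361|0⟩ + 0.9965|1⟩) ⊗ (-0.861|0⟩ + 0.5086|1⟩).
0.001317|000⟩ - 0.0007782|001⟩ - 0.0157|010⟩ + 0.009275|011⟩ + 0.07197|100⟩ - 0.04252|101⟩ - 0.8578|110⟩ + 0.5067|111⟩

amp(|b₁b₂…⟩) = product of the factor amplitudes for bits b₁, b₂, …; only kets whose every factor amplitude is nonzero survive.
|000⟩: (0.0183)(-0.08361)(-0.861) = 0.001317
|001⟩: (0.0183)(-0.08361)(0.5086) = -0.0007782
|010⟩: (0.0183)(0.9965)(-0.861) = -0.0157
|011⟩: (0.0183)(0.9965)(0.5086) = 0.009275
|100⟩: (0.9998)(-0.08361)(-0.861) = 0.07197
|101⟩: (0.9998)(-0.08361)(0.5086) = -0.04252
|110⟩: (0.9998)(0.9965)(-0.861) = -0.8578
|111⟩: (0.9998)(0.9965)(0.5086) = 0.5067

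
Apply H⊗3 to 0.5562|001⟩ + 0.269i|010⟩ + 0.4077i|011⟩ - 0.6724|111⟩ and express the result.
(-0.04108 + 0.2392i)|000⟩ + (0.04108 - 0.04904i)|001⟩ + (0.4344 - 0.2392i)|010⟩ + (-0.4344 + 0.04904i)|011⟩ + (0.4344 + 0.2392i)|100⟩ + (-0.4344 - 0.04904i)|101⟩ + (-0.04108 - 0.2392i)|110⟩ + (0.04108 + 0.04904i)|111⟩

H⊗3 gives amp(|y⟩) = (1/2√2) Σ_x (−1)^(x·y) amp(|x⟩), where x·y is the number of positions in which both x and y have a 1.
|000⟩: (0.5562 + 0.269i + 0.4077i - 0.6724)/(2√2) = (-0.04108 + 0.2392i)
|001⟩: (-0.5562 + 0.269i - 0.4077i + 0.6724)/(2√2) = (0.04108 - 0.04904i)
|010⟩: (0.5562 - 0.269i - 0.4077i + 0.6724)/(2√2) = (0.4344 - 0.2392i)
|011⟩: (-0.5562 - 0.269i + 0.4077i - 0.6724)/(2√2) = (-0.4344 + 0.04904i)
|100⟩: (0.5562 + 0.269i + 0.4077i + 0.6724)/(2√2) = (0.4344 + 0.2392i)
|101⟩: (-0.5562 + 0.269i - 0.4077i - 0.6724)/(2√2) = (-0.4344 - 0.04904i)
|110⟩: (0.5562 - 0.269i - 0.4077i - 0.6724)/(2√2) = (-0.04108 - 0.2392i)
|111⟩: (-0.5562 - 0.269i + 0.4077i + 0.6724)/(2√2) = (0.04108 + 0.04904i)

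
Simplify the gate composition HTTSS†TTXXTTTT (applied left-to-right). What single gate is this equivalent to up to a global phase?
H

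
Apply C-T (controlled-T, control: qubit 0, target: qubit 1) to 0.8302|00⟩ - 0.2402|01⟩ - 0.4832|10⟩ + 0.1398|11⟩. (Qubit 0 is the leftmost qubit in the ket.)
0.8302|00⟩ - 0.2402|01⟩ - 0.4832|10⟩ + (0.09885 + 0.09885i)|11⟩

C-T leaves the control-|0⟩ kets |00⟩, |01⟩ unchanged and applies T to qubit 1 on the control-|1⟩ pair (|10⟩, |11⟩).
T = [[1, 0], [0, (1/√2 + (1/√2)i)]].
With a = amp(|10⟩) = -0.4832 and b = amp(|11⟩) = 0.1398:
new amp(|10⟩) = (1)·a = -0.4832
new amp(|11⟩) = (1/√2 + (1/√2)i)·b = (0.09885 + 0.09885i)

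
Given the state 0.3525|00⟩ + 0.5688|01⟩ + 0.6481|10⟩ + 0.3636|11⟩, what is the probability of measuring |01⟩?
0.3235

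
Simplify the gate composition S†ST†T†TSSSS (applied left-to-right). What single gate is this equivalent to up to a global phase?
T†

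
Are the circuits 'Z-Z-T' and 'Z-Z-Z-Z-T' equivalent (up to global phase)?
Yes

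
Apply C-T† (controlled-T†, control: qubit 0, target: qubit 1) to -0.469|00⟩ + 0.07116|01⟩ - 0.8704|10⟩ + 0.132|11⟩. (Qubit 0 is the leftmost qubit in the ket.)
-0.469|00⟩ + 0.07116|01⟩ - 0.8704|10⟩ + (0.09334 - 0.09334i)|11⟩

C-T† leaves the control-|0⟩ kets |00⟩, |01⟩ unchanged and applies T† to qubit 1 on the control-|1⟩ pair (|10⟩, |11⟩).
T† = [[1, 0], [0, (1/√2 - (1/√2)i)]].
With a = amp(|10⟩) = -0.8704 and b = amp(|11⟩) = 0.132:
new amp(|10⟩) = (1)·a = -0.8704
new amp(|11⟩) = (1/√2 - (1/√2)i)·b = (0.09334 - 0.09334i)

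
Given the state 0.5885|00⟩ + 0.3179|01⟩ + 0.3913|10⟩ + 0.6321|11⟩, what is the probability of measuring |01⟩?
0.1011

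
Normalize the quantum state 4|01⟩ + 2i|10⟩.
0.8944|01⟩ + (1/√5)i|10⟩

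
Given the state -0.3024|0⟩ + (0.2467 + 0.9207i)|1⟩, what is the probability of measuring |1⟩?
0.9085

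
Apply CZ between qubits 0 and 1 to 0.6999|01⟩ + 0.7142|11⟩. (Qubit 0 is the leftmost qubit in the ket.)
0.6999|01⟩ - 0.7142|11⟩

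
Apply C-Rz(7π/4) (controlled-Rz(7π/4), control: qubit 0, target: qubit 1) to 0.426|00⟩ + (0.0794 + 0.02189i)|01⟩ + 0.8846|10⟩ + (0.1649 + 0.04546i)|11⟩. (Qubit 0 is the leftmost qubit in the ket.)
0.426|00⟩ + (0.0794 + 0.02189i)|01⟩ + (-0.8173 - 0.3385i)|10⟩ + (-0.1697 + 0.0211i)|11⟩

C-Rz(7π/4) leaves the control-|0⟩ kets |00⟩, |01⟩ unchanged and applies Rz(7π/4) to qubit 1 on the control-|1⟩ pair (|10⟩, |11⟩).
Rz(7π/4) = [[e^(−iθ/2), 0], [0, e^(iθ/2)]] with e^(±iθ/2) = cos(θ/2) ± i·sin(θ/2); θ = 7π/4, cos(θ/2) ≈ -0.92388, sin(θ/2) ≈ 0.382683.
With a = amp(|10⟩) = 0.8846 and b = amp(|11⟩) = (0.1649 + 0.04546i):
new amp(|10⟩) = (-0.92388 - 0.382683i)·a = (-0.8173 - 0.3385i)
new amp(|11⟩) = (-0.92388 + 0.382683i)·b = (-0.1697 + 0.0211i)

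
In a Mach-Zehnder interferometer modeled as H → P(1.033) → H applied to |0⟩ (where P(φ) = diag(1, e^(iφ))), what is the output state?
(0.7561 + 0.4294i)|0⟩ + (0.2439 - 0.4294i)|1⟩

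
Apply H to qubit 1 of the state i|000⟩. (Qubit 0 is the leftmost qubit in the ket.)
(1/√2)i|000⟩ + (1/√2)i|010⟩

H on qubit 1 mixes each pair of kets that differ only in qubit 1: amplitudes (a, b) of (|…0…⟩, |…1…⟩) become ((a + b)/√2, (a − b)/√2). Kets absent from the input have amplitude 0.
(|000⟩, |010⟩): (a, b) = (i, 0) → ((1/√2)i, (1/√2)i)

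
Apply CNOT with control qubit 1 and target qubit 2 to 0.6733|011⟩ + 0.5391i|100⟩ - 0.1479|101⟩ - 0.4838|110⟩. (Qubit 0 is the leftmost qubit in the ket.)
0.6733|010⟩ + 0.5391i|100⟩ - 0.1479|101⟩ - 0.4838|111⟩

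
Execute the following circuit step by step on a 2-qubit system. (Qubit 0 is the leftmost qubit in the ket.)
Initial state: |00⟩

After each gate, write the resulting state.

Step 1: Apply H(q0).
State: 1/√2|00⟩ + 1/√2|10⟩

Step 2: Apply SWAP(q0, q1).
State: 1/√2|00⟩ + 1/√2|01⟩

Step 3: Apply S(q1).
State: 1/√2|00⟩ + (1/√2)i|01⟩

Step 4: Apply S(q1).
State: 1/√2|00⟩ - 1/√2|01⟩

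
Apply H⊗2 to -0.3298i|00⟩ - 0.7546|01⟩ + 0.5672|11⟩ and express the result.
(-0.0937 - 0.1649i)|00⟩ + (0.0937 - 0.1649i)|01⟩ + (-0.6609 - 0.1649i)|10⟩ + (0.6609 - 0.1649i)|11⟩

H⊗2 gives amp(|y⟩) = (1/2) Σ_x (−1)^(x·y) amp(|x⟩), where x·y is the number of positions in which both x and y have a 1.
|00⟩: (-0.3298i - 0.7546 + 0.5672)/2 = (-0.0937 - 0.1649i)
|01⟩: (-0.3298i + 0.7546 - 0.5672)/2 = (0.0937 - 0.1649i)
|10⟩: (-0.3298i - 0.7546 - 0.5672)/2 = (-0.6609 - 0.1649i)
|11⟩: (-0.3298i + 0.7546 + 0.5672)/2 = (0.6609 - 0.1649i)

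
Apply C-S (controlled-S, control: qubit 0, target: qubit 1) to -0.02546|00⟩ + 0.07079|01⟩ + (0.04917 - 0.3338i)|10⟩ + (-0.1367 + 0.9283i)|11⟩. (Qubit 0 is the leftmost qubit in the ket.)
-0.02546|00⟩ + 0.07079|01⟩ + (0.04917 - 0.3338i)|10⟩ + (-0.9283 - 0.1367i)|11⟩

C-S leaves the control-|0⟩ kets |00⟩, |01⟩ unchanged and applies S to qubit 1 on the control-|1⟩ pair (|10⟩, |11⟩).
S = [[1, 0], [0, i]].
With a = amp(|10⟩) = (0.04917 - 0.3338i) and b = amp(|11⟩) = (-0.1367 + 0.9283i):
new amp(|10⟩) = (1)·a = (0.04917 - 0.3338i)
new amp(|11⟩) = (i)·b = (-0.9283 - 0.1367i)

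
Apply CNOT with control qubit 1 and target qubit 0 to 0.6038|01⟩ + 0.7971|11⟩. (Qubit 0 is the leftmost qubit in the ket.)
0.7971|01⟩ + 0.6038|11⟩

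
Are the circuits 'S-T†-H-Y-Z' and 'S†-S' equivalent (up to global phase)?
No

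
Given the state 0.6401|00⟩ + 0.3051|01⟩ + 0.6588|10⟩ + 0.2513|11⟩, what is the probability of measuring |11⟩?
0.06315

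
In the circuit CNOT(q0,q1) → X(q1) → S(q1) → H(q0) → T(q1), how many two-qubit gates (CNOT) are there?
1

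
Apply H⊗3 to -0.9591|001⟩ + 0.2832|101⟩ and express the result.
-0.239|000⟩ + 0.239|001⟩ - 0.239|010⟩ + 0.239|011⟩ - 0.4392|100⟩ + 0.4392|101⟩ - 0.4392|110⟩ + 0.4392|111⟩

H⊗3 gives amp(|y⟩) = (1/2√2) Σ_x (−1)^(x·y) amp(|x⟩), where x·y is the number of positions in which both x and y have a 1.
|000⟩: (-0.9591 + 0.2832)/(2√2) = -0.239
|001⟩: (0.9591 - 0.2832)/(2√2) = 0.239
|010⟩: (-0.9591 + 0.2832)/(2√2) = -0.239
|011⟩: (0.9591 - 0.2832)/(2√2) = 0.239
|100⟩: (-0.9591 - 0.2832)/(2√2) = -0.4392
|101⟩: (0.9591 + 0.2832)/(2√2) = 0.4392
|110⟩: (-0.9591 - 0.2832)/(2√2) = -0.4392
|111⟩: (0.9591 + 0.2832)/(2√2) = 0.4392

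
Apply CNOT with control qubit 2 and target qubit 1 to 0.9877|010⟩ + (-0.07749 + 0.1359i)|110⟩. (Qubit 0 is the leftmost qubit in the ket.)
0.9877|010⟩ + (-0.07749 + 0.1359i)|110⟩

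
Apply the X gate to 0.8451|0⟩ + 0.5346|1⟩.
0.5346|0⟩ + 0.8451|1⟩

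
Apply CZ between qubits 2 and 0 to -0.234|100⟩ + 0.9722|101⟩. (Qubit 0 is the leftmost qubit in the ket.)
-0.234|100⟩ - 0.9722|101⟩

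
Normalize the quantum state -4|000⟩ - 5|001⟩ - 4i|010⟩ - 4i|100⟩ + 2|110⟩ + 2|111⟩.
-0.4444|000⟩ - 0.5556|001⟩ - 0.4444i|010⟩ - 0.4444i|100⟩ + 0.2222|110⟩ + 0.2222|111⟩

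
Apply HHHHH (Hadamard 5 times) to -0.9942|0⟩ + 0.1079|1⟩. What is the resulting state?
-0.6267|0⟩ - 0.7793|1⟩

H² = I, so H^5 = H: a single Hadamard. With (a, b) = (-0.9942, 0.1079), H gives ((a + b)/√2, (a − b)/√2) = (-0.6267, -0.7793).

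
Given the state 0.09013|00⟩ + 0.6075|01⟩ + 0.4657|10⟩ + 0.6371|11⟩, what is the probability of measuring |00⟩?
0.008123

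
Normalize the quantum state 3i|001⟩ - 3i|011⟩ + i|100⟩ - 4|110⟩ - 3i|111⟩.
0.4523i|001⟩ - 0.4523i|011⟩ + 0.1508i|100⟩ - 0.603|110⟩ - 0.4523i|111⟩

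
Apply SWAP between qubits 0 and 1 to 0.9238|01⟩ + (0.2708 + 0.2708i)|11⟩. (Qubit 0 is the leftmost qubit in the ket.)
0.9238|10⟩ + (0.2708 + 0.2708i)|11⟩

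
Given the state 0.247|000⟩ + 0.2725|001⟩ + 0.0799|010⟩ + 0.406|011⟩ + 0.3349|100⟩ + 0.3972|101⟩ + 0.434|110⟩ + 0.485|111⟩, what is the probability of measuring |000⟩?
0.06101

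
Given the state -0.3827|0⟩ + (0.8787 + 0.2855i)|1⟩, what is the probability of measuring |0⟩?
0.1465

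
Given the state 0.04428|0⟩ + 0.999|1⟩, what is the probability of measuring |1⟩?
0.998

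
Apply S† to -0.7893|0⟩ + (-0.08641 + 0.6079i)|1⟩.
-0.7893|0⟩ + (0.6079 + 0.08641i)|1⟩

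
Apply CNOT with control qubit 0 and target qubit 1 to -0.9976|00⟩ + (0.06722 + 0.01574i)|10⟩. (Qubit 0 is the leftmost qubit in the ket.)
-0.9976|00⟩ + (0.06722 + 0.01574i)|11⟩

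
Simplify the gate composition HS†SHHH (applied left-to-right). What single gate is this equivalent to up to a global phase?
I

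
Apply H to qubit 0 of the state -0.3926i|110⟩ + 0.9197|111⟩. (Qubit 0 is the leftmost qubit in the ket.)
-0.2776i|010⟩ + 0.6503|011⟩ + 0.2776i|110⟩ - 0.6503|111⟩

H on qubit 0 mixes each pair of kets that differ only in qubit 0: amplitudes (a, b) of (|…0…⟩, |…1…⟩) become ((a + b)/√2, (a − b)/√2). Kets absent from the input have amplitude 0.
(|010⟩, |110⟩): (a, b) = (0, -0.3926i) → (-0.2776i, 0.2776i)
(|011⟩, |111⟩): (a, b) = (0, 0.9197) → (0.6503, -0.6503)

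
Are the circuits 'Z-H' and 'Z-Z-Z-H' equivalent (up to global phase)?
Yes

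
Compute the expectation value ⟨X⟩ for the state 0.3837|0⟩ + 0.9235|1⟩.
0.7087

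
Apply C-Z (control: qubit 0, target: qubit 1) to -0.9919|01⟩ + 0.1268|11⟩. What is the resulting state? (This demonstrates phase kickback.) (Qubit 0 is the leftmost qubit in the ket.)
-0.9919|01⟩ - 0.1268|11⟩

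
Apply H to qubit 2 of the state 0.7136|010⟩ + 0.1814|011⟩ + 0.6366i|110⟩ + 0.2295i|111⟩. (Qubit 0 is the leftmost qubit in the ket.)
0.6329|010⟩ + 0.3763|011⟩ + 0.6124i|110⟩ + 0.2879i|111⟩

H on qubit 2 mixes each pair of kets that differ only in qubit 2: amplitudes (a, b) of (|…0…⟩, |…1…⟩) become ((a + b)/√2, (a − b)/√2). Kets absent from the input have amplitude 0.
(|010⟩, |011⟩): (a, b) = (0.7136, 0.1814) → (0.6329, 0.3763)
(|110⟩, |111⟩): (a, b) = (0.6366i, 0.2295i) → (0.6124i, 0.2879i)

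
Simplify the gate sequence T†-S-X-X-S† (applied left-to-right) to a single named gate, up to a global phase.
T†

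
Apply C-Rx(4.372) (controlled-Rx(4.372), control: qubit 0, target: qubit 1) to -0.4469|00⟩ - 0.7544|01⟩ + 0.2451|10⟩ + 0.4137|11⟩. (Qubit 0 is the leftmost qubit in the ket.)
-0.4469|00⟩ - 0.7544|01⟩ + (-0.1415 - 0.3379i)|10⟩ + (-0.2388 - 0.2002i)|11⟩

C-Rx(4.372) leaves the control-|0⟩ kets |00⟩, |01⟩ unchanged and applies Rx(4.372) to qubit 1 on the control-|1⟩ pair (|10⟩, |11⟩).
Rx(4.372) = [[cos(θ/2), −i·sin(θ/2)], [−i·sin(θ/2), cos(θ/2)]]; θ = 4.372, cos(θ/2) ≈ -0.577125, sin(θ/2) ≈ 0.816656.
With a = amp(|10⟩) = 0.2451 and b = amp(|11⟩) = 0.4137:
new amp(|10⟩) = (-0.577125)·a + (-0.816656i)·b = (-0.1415 - 0.3379i)
new amp(|11⟩) = (-0.816656i)·a + (-0.577125)·b = (-0.2388 - 0.2002i)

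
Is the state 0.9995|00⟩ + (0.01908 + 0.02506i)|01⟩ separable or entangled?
Separable

Writing the state as a|00⟩ + b|01⟩ + c|10⟩ + d|11⟩, it is a product state iff ad − bc = 0.
Here (a, b, c, d) = (0.9995, (0.01908 + 0.02506i), 0, 0): ad − bc = (0.9995)(0) − (0.01908 + 0.02506i)(0) = 0, so the state is separable.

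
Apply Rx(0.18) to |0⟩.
0.996|0⟩ - 0.08988i|1⟩

Rx(0.18) = [[cos(θ/2), −i·sin(θ/2)], [−i·sin(θ/2), cos(θ/2)]]; θ = 0.18, cos(θ/2) ≈ 0.995953, sin(θ/2) ≈ 0.0898785.
With a = amp(|0⟩) = 1 and b = amp(|1⟩) = 0:
new amp(|0⟩) = (0.995953)·a + (-0.0898785i)·b = 0.996
new amp(|1⟩) = (-0.0898785i)·a + (0.995953)·b = -0.08988i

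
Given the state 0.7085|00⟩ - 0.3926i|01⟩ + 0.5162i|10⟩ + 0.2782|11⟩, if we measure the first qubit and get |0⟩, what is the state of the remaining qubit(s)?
0.8747|0⟩ - 0.4847i|1⟩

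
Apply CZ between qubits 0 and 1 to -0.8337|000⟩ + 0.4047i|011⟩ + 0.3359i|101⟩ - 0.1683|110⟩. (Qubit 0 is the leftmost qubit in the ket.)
-0.8337|000⟩ + 0.4047i|011⟩ + 0.3359i|101⟩ + 0.1683|110⟩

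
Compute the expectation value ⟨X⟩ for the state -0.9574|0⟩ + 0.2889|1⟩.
-0.5532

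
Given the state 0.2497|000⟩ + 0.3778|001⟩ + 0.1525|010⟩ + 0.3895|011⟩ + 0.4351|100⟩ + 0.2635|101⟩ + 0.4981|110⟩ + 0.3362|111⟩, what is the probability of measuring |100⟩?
0.1893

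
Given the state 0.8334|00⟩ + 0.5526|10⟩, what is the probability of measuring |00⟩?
0.6946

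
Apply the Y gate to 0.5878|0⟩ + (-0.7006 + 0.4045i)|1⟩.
(0.4045 + 0.7006i)|0⟩ + 0.5878i|1⟩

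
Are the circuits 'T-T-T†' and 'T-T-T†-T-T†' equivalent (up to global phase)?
Yes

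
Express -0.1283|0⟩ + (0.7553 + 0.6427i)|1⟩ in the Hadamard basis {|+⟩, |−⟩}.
(0.4434 + 0.4545i)|+⟩ + (-0.6248 - 0.4545i)|−⟩

With |ψ⟩ = α|0⟩ + β|1⟩, the Hadamard-basis coefficients are ⟨+|ψ⟩ = (α + β)/√2 and ⟨−|ψ⟩ = (α − β)/√2.
Here α = -0.1283, β = (0.7553 + 0.6427i): (α + β)/√2 = (0.4434 + 0.4545i), (α − β)/√2 = (-0.6248 - 0.4545i).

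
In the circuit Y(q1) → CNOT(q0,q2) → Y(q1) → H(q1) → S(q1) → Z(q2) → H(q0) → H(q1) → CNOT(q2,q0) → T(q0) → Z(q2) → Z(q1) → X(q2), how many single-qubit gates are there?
11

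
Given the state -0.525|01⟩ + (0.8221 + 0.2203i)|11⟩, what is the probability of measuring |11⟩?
0.7244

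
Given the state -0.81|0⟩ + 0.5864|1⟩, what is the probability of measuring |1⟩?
0.3439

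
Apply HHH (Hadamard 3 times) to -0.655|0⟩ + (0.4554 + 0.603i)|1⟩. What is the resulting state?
(-0.1411 + 0.4264i)|0⟩ + (-0.7852 - 0.4264i)|1⟩

H² = I, so H^3 = H: a single Hadamard. With (a, b) = (-0.655, (0.4554 + 0.603i)), H gives ((a + b)/√2, (a − b)/√2) = ((-0.1411 + 0.4264i), (-0.7852 - 0.4264i)).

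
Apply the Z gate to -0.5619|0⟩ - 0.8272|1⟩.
-0.5619|0⟩ + 0.8272|1⟩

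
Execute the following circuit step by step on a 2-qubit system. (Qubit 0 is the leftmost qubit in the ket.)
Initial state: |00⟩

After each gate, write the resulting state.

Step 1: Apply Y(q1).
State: i|01⟩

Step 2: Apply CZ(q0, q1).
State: i|01⟩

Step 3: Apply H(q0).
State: (1/√2)i|01⟩ + (1/√2)i|11⟩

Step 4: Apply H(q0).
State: i|01⟩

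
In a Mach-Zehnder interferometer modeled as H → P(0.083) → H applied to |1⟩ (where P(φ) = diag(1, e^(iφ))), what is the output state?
(0.001721 - 0.04145i)|0⟩ + (0.9983 + 0.04145i)|1⟩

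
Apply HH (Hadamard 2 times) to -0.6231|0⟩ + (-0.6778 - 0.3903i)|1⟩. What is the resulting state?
-0.6231|0⟩ + (-0.6778 - 0.3903i)|1⟩

H² = I, so an even number of Hadamards cancels: H^2 = I and the state is unchanged.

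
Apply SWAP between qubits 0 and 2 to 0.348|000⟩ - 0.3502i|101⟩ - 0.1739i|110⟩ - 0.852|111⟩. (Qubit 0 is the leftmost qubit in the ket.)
0.348|000⟩ - 0.1739i|011⟩ - 0.3502i|101⟩ - 0.852|111⟩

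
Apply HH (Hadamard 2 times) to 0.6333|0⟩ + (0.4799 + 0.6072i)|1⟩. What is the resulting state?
0.6333|0⟩ + (0.4799 + 0.6072i)|1⟩

H² = I, so an even number of Hadamards cancels: H^2 = I and the state is unchanged.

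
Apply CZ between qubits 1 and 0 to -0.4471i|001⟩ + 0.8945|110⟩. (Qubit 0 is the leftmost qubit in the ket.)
-0.4471i|001⟩ - 0.8945|110⟩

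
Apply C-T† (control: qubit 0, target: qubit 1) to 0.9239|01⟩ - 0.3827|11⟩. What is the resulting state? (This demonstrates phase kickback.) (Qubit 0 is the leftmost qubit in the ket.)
0.9239|01⟩ + (-0.2706 + 0.2706i)|11⟩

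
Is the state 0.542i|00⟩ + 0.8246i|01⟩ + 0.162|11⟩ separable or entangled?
Entangled

Writing the state as a|00⟩ + b|01⟩ + c|10⟩ + d|11⟩, it is a product state iff ad − bc = 0.
Here (a, b, c, d) = (0.542i, 0.8246i, 0, 0.162): ad − bc = (0.542i)(0.162) − (0.8246i)(0) = 0.0878i ≠ 0, so the state is entangled.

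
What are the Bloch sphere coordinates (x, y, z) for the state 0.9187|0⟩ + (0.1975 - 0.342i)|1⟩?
(0.3629, -0.6284, 0.688)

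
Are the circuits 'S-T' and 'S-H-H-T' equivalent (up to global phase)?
Yes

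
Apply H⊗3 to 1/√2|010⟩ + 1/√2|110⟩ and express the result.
1/2|000⟩ + 1/2|001⟩ - 1/2|010⟩ - 1/2|011⟩

H⊗3 gives amp(|y⟩) = (1/2√2) Σ_x (−1)^(x·y) amp(|x⟩), where x·y is the number of positions in which both x and y have a 1.
|000⟩: (1/√2 + 1/√2)/(2√2) = 1/2
|001⟩: (1/√2 + 1/√2)/(2√2) = 1/2
|010⟩: (-1/√2 - 1/√2)/(2√2) = -1/2
|011⟩: (-1/√2 - 1/√2)/(2√2) = -1/2
|100⟩: (1/√2 - 1/√2)/(2√2) = 0
|101⟩: (1/√2 - 1/√2)/(2√2) = 0
|110⟩: (-1/√2 + 1/√2)/(2√2) = 0
|111⟩: (-1/√2 + 1/√2)/(2√2) = 0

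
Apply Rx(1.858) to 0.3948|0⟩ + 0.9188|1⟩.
(0.2363 - 0.736i)|0⟩ + (0.55 - 0.3162i)|1⟩

Rx(1.858) = [[cos(θ/2), −i·sin(θ/2)], [−i·sin(θ/2), cos(θ/2)]]; θ = 1.858, cos(θ/2) ≈ 0.598635, sin(θ/2) ≈ 0.801022.
With a = amp(|0⟩) = 0.3948 and b = amp(|1⟩) = 0.9188:
new amp(|0⟩) = (0.598635)·a + (-0.801022i)·b = (0.2363 - 0.736i)
new amp(|1⟩) = (-0.801022i)·a + (0.598635)·b = (0.55 - 0.3162i)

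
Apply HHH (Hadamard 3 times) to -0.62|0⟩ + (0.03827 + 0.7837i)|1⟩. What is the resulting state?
(-0.4113 + 0.5542i)|0⟩ + (-0.4655 - 0.5542i)|1⟩

H² = I, so H^3 = H: a single Hadamard. With (a, b) = (-0.62, (0.03827 + 0.7837i)), H gives ((a + b)/√2, (a − b)/√2) = ((-0.4113 + 0.5542i), (-0.4655 - 0.5542i)).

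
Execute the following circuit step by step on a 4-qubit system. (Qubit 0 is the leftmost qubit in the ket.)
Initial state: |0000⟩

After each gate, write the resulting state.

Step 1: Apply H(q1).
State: 1/√2|0000⟩ + 1/√2|0100⟩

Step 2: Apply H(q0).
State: 1/2|0000⟩ + 1/2|0100⟩ + 1/2|1000⟩ + 1/2|1100⟩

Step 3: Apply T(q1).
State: 1/2|0000⟩ + (1/√8 + (1/√8)i)|0100⟩ + 1/2|1000⟩ + (1/√8 + (1/√8)i)|1100⟩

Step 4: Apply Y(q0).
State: -(1/2)i|0000⟩ + (1/√8 - (1/√8)i)|0100⟩ + (1/2)i|1000⟩ + (-1/√8 + (1/√8)i)|1100⟩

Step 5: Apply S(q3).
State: -(1/2)i|0000⟩ + (1/√8 - (1/√8)i)|0100⟩ + (1/2)i|1000⟩ + (-1/√8 + (1/√8)i)|1100⟩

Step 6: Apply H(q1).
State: (0.25 - 0.6036i)|0000⟩ + (-0.25 - 0.1036i)|0100⟩ + (-0.25 + 0.6036i)|1000⟩ + (0.25 + 0.1036i)|1100⟩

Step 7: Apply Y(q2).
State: (0.6036 + 0.25i)|0010⟩ + (0.1036 - 0.25i)|0110⟩ + (-0.6036 - 0.25i)|1010⟩ + (-0.1036 + 0.25i)|1110⟩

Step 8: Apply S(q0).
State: (0.6036 + 0.25i)|0010⟩ + (0.1036 - 0.25i)|0110⟩ + (0.25 - 0.6036i)|1010⟩ + (-0.25 - 0.1036i)|1110⟩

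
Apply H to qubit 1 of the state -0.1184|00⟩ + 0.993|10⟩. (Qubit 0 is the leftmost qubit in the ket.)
-0.08372|00⟩ - 0.08372|01⟩ + 0.7022|10⟩ + 0.7022|11⟩

H on qubit 1 mixes each pair of kets that differ only in qubit 1: amplitudes (a, b) of (|…0…⟩, |…1…⟩) become ((a + b)/√2, (a − b)/√2). Kets absent from the input have amplitude 0.
(|00⟩, |01⟩): (a, b) = (-0.1184, 0) → (-0.08372, -0.08372)
(|10⟩, |11⟩): (a, b) = (0.993, 0) → (0.7022, 0.7022)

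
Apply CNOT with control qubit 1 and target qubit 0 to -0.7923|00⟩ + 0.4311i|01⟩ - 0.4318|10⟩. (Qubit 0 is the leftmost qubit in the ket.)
-0.7923|00⟩ - 0.4318|10⟩ + 0.4311i|11⟩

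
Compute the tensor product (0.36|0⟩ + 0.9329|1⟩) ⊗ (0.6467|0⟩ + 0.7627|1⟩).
0.2328|00⟩ + 0.2746|01⟩ + 0.6033|10⟩ + 0.7115|11⟩

amp(|b₁b₂…⟩) = product of the factor amplitudes for bits b₁, b₂, …; only kets whose every factor amplitude is nonzero survive.
|00⟩: (0.36)(0.6467) = 0.2328
|01⟩: (0.36)(0.7627) = 0.2746
|10⟩: (0.9329)(0.6467) = 0.6033
|11⟩: (0.9329)(0.7627) = 0.7115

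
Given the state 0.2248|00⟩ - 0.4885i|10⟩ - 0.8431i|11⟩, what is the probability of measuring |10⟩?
0.2386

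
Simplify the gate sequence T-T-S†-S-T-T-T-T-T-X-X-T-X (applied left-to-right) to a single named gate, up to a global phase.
X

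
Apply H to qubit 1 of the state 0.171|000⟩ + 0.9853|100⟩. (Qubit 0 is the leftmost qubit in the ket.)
0.1209|000⟩ + 0.1209|010⟩ + 0.6967|100⟩ + 0.6967|110⟩

H on qubit 1 mixes each pair of kets that differ only in qubit 1: amplitudes (a, b) of (|…0…⟩, |…1…⟩) become ((a + b)/√2, (a − b)/√2). Kets absent from the input have amplitude 0.
(|000⟩, |010⟩): (a, b) = (0.171, 0) → (0.1209, 0.1209)
(|100⟩, |110⟩): (a, b) = (0.9853, 0) → (0.6967, 0.6967)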